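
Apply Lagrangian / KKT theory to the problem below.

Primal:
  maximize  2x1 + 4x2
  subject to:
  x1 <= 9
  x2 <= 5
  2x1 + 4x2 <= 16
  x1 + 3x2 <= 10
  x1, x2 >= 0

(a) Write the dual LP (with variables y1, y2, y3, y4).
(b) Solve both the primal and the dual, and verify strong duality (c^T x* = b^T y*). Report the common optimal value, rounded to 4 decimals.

The standard primal-dual pair for 'max c^T x s.t. A x <= b, x >= 0' is:
  Dual:  min b^T y  s.t.  A^T y >= c,  y >= 0.

So the dual LP is:
  minimize  9y1 + 5y2 + 16y3 + 10y4
  subject to:
    y1 + 2y3 + y4 >= 2
    y2 + 4y3 + 3y4 >= 4
    y1, y2, y3, y4 >= 0

Solving the primal: x* = (8, 0).
  primal value c^T x* = 16.
Solving the dual: y* = (0, 0, 1, 0).
  dual value b^T y* = 16.
Strong duality: c^T x* = b^T y*. Confirmed.

16


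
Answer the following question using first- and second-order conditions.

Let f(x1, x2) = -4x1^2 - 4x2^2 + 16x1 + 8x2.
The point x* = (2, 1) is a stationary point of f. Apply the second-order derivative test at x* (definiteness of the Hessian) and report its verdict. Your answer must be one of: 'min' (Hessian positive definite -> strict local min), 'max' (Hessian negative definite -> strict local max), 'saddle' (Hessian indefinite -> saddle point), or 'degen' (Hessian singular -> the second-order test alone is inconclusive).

Compute the Hessian H = grad^2 f:
  H = [[-8, 0], [0, -8]]
Verify stationarity: grad f(x*) = H x* + g = (0, 0).
Eigenvalues of H: -8, -8.
Both eigenvalues < 0, so H is negative definite -> x* is a strict local max.

max


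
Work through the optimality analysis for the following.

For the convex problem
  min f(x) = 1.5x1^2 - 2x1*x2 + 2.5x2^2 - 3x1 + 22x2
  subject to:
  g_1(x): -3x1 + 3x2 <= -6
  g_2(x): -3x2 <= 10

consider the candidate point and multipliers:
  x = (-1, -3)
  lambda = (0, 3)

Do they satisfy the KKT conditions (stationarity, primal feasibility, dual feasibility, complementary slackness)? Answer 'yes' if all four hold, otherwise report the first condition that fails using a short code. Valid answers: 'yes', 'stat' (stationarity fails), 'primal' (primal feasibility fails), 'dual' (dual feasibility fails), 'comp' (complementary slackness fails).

Gradient of f: grad f(x) = Q x + c = (0, 9)
Constraint values g_i(x) = a_i^T x - b_i:
  g_1((-1, -3)) = 0
  g_2((-1, -3)) = -1
Stationarity residual: grad f(x) + sum_i lambda_i a_i = (0, 0)
  -> stationarity OK
Primal feasibility (all g_i <= 0): OK
Dual feasibility (all lambda_i >= 0): OK
Complementary slackness (lambda_i * g_i(x) = 0 for all i): FAILS

Verdict: the first failing condition is complementary_slackness -> comp.

comp


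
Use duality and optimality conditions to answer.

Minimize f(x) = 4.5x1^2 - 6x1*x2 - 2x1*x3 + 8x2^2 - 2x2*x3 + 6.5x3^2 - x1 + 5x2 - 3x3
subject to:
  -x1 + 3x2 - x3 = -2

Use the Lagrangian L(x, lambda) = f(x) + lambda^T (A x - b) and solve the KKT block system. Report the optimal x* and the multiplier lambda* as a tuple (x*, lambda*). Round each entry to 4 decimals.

Form the Lagrangian:
  L(x, lambda) = (1/2) x^T Q x + c^T x + lambda^T (A x - b)
Stationarity (grad_x L = 0): Q x + c + A^T lambda = 0.
Primal feasibility: A x = b.

This gives the KKT block system:
  [ Q   A^T ] [ x     ]   [-c ]
  [ A    0  ] [ lambda ] = [ b ]

Solving the linear system:
  x*      = (-0.0564, -0.6013, 0.2523)
  lambda* = (1.596)
  f(x*)   = -0.2577

x* = (-0.0564, -0.6013, 0.2523), lambda* = (1.596)


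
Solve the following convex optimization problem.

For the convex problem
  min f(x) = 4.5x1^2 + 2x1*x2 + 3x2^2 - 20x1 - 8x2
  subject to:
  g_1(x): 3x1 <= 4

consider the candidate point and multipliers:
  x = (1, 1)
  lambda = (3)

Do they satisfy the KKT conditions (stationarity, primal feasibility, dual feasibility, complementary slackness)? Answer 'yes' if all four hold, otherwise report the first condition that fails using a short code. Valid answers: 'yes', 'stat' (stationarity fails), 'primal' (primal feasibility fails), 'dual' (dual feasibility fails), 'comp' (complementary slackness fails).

Gradient of f: grad f(x) = Q x + c = (-9, 0)
Constraint values g_i(x) = a_i^T x - b_i:
  g_1((1, 1)) = -1
Stationarity residual: grad f(x) + sum_i lambda_i a_i = (0, 0)
  -> stationarity OK
Primal feasibility (all g_i <= 0): OK
Dual feasibility (all lambda_i >= 0): OK
Complementary slackness (lambda_i * g_i(x) = 0 for all i): FAILS

Verdict: the first failing condition is complementary_slackness -> comp.

comp


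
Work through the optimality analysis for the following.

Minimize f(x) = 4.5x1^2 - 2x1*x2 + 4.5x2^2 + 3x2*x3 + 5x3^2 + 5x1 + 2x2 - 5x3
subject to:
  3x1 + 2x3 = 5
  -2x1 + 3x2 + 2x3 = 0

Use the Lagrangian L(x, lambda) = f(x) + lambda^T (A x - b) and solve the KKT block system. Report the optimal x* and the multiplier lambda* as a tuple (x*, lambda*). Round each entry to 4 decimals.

Form the Lagrangian:
  L(x, lambda) = (1/2) x^T Q x + c^T x + lambda^T (A x - b)
Stationarity (grad_x L = 0): Q x + c + A^T lambda = 0.
Primal feasibility: A x = b.

This gives the KKT block system:
  [ Q   A^T ] [ x     ]   [-c ]
  [ A    0  ] [ lambda ] = [ b ]

Solving the linear system:
  x*      = (0.6699, -0.5502, 1.4952)
  lambda* = (-4.0861, -0.0646)
  f(x*)   = 7.6017

x* = (0.6699, -0.5502, 1.4952), lambda* = (-4.0861, -0.0646)


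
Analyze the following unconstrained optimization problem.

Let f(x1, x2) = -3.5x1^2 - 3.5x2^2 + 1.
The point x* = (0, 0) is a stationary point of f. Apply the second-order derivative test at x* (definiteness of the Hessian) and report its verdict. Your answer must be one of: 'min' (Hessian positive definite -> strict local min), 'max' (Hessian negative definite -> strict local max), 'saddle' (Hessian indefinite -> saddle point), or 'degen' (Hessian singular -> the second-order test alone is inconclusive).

Compute the Hessian H = grad^2 f:
  H = [[-7, 0], [0, -7]]
Verify stationarity: grad f(x*) = H x* + g = (0, 0).
Eigenvalues of H: -7, -7.
Both eigenvalues < 0, so H is negative definite -> x* is a strict local max.

max


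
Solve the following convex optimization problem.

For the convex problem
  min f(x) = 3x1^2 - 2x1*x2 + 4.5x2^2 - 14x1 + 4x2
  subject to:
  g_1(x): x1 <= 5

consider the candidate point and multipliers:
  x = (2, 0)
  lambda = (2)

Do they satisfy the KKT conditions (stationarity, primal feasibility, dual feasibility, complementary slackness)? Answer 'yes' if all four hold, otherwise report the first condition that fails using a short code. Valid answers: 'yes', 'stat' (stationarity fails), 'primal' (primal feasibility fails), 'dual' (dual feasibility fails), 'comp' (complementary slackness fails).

Gradient of f: grad f(x) = Q x + c = (-2, 0)
Constraint values g_i(x) = a_i^T x - b_i:
  g_1((2, 0)) = -3
Stationarity residual: grad f(x) + sum_i lambda_i a_i = (0, 0)
  -> stationarity OK
Primal feasibility (all g_i <= 0): OK
Dual feasibility (all lambda_i >= 0): OK
Complementary slackness (lambda_i * g_i(x) = 0 for all i): FAILS

Verdict: the first failing condition is complementary_slackness -> comp.

comp


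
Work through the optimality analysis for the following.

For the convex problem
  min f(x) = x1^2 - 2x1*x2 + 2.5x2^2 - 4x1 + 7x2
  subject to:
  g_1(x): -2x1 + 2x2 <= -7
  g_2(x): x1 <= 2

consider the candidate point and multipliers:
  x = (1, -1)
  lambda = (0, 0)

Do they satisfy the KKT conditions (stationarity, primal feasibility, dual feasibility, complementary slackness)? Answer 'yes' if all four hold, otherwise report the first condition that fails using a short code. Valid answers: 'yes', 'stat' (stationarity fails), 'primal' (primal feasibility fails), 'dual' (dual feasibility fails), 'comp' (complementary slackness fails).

Gradient of f: grad f(x) = Q x + c = (0, 0)
Constraint values g_i(x) = a_i^T x - b_i:
  g_1((1, -1)) = 3
  g_2((1, -1)) = -1
Stationarity residual: grad f(x) + sum_i lambda_i a_i = (0, 0)
  -> stationarity OK
Primal feasibility (all g_i <= 0): FAILS
Dual feasibility (all lambda_i >= 0): OK
Complementary slackness (lambda_i * g_i(x) = 0 for all i): OK

Verdict: the first failing condition is primal_feasibility -> primal.

primal


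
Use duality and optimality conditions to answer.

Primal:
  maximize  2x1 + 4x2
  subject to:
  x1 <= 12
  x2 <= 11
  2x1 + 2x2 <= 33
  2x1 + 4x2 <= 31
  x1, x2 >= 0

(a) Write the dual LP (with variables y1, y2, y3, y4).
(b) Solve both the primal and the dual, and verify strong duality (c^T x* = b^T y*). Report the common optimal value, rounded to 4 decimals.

The standard primal-dual pair for 'max c^T x s.t. A x <= b, x >= 0' is:
  Dual:  min b^T y  s.t.  A^T y >= c,  y >= 0.

So the dual LP is:
  minimize  12y1 + 11y2 + 33y3 + 31y4
  subject to:
    y1 + 2y3 + 2y4 >= 2
    y2 + 2y3 + 4y4 >= 4
    y1, y2, y3, y4 >= 0

Solving the primal: x* = (12, 1.75).
  primal value c^T x* = 31.
Solving the dual: y* = (0, 0, 0, 1).
  dual value b^T y* = 31.
Strong duality: c^T x* = b^T y*. Confirmed.

31


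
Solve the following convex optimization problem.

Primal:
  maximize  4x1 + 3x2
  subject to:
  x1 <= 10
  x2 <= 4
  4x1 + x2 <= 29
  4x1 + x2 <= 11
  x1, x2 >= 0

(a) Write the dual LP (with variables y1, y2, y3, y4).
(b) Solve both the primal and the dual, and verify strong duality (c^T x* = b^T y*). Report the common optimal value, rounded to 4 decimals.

The standard primal-dual pair for 'max c^T x s.t. A x <= b, x >= 0' is:
  Dual:  min b^T y  s.t.  A^T y >= c,  y >= 0.

So the dual LP is:
  minimize  10y1 + 4y2 + 29y3 + 11y4
  subject to:
    y1 + 4y3 + 4y4 >= 4
    y2 + y3 + y4 >= 3
    y1, y2, y3, y4 >= 0

Solving the primal: x* = (1.75, 4).
  primal value c^T x* = 19.
Solving the dual: y* = (0, 2, 0, 1).
  dual value b^T y* = 19.
Strong duality: c^T x* = b^T y*. Confirmed.

19


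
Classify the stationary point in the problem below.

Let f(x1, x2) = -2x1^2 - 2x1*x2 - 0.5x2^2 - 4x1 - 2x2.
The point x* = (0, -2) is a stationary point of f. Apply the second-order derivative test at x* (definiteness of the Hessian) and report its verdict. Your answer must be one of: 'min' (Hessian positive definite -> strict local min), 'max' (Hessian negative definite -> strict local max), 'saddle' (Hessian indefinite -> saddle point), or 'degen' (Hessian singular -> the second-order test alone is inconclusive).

Compute the Hessian H = grad^2 f:
  H = [[-4, -2], [-2, -1]]
Verify stationarity: grad f(x*) = H x* + g = (0, 0).
Eigenvalues of H: -5, 0.
H has a zero eigenvalue (singular; negative semidefinite but not definite), so H is neither positive definite, negative definite, nor indefinite. The second-order test alone is inconclusive -> degen.
(Indeed, f is constant along the null direction of H through x*, so x* is not a strict local extremum.)

degen


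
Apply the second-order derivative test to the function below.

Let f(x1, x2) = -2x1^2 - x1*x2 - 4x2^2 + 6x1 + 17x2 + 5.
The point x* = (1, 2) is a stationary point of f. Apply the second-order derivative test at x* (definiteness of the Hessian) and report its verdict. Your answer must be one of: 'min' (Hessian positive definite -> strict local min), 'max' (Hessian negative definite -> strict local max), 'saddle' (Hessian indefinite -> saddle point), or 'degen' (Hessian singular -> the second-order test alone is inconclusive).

Compute the Hessian H = grad^2 f:
  H = [[-4, -1], [-1, -8]]
Verify stationarity: grad f(x*) = H x* + g = (0, 0).
Eigenvalues of H: -8.2361, -3.7639.
Both eigenvalues < 0, so H is negative definite -> x* is a strict local max.

max


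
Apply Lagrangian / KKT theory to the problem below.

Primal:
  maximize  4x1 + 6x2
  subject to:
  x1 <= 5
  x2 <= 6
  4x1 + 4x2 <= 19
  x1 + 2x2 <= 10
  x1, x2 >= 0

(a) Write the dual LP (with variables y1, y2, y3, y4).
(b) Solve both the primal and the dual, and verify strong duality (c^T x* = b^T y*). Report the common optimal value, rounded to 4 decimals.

The standard primal-dual pair for 'max c^T x s.t. A x <= b, x >= 0' is:
  Dual:  min b^T y  s.t.  A^T y >= c,  y >= 0.

So the dual LP is:
  minimize  5y1 + 6y2 + 19y3 + 10y4
  subject to:
    y1 + 4y3 + y4 >= 4
    y2 + 4y3 + 2y4 >= 6
    y1, y2, y3, y4 >= 0

Solving the primal: x* = (0, 4.75).
  primal value c^T x* = 28.5.
Solving the dual: y* = (0, 0, 1.5, 0).
  dual value b^T y* = 28.5.
Strong duality: c^T x* = b^T y*. Confirmed.

28.5


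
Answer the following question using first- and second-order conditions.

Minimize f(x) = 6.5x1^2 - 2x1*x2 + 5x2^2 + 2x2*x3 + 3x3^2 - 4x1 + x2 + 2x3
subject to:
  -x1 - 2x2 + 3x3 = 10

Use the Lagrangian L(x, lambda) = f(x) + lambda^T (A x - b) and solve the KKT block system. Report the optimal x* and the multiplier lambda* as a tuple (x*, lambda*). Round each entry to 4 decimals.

Form the Lagrangian:
  L(x, lambda) = (1/2) x^T Q x + c^T x + lambda^T (A x - b)
Stationarity (grad_x L = 0): Q x + c + A^T lambda = 0.
Primal feasibility: A x = b.

This gives the KKT block system:
  [ Q   A^T ] [ x     ]   [-c ]
  [ A    0  ] [ lambda ] = [ b ]

Solving the linear system:
  x*      = (-0.2439, -1.4565, 2.281)
  lambda* = (-4.2577)
  f(x*)   = 23.329

x* = (-0.2439, -1.4565, 2.281), lambda* = (-4.2577)


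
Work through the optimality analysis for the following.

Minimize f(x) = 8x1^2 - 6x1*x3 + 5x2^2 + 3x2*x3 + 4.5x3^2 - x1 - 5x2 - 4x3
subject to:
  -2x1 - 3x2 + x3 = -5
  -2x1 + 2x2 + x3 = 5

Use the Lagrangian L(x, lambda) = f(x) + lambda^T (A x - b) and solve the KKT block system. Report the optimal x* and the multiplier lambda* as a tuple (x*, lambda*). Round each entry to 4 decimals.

Form the Lagrangian:
  L(x, lambda) = (1/2) x^T Q x + c^T x + lambda^T (A x - b)
Stationarity (grad_x L = 0): Q x + c + A^T lambda = 0.
Primal feasibility: A x = b.

This gives the KKT block system:
  [ Q   A^T ] [ x     ]   [-c ]
  [ A    0  ] [ lambda ] = [ b ]

Solving the linear system:
  x*      = (-0.5357, 2, -0.0714)
  lambda* = (1.1286, -5.7)
  f(x*)   = 12.4821

x* = (-0.5357, 2, -0.0714), lambda* = (1.1286, -5.7)


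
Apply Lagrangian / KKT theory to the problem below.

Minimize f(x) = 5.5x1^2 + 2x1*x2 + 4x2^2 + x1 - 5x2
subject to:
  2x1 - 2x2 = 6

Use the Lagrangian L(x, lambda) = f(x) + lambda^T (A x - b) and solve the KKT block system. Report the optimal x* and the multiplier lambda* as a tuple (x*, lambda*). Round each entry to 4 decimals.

Form the Lagrangian:
  L(x, lambda) = (1/2) x^T Q x + c^T x + lambda^T (A x - b)
Stationarity (grad_x L = 0): Q x + c + A^T lambda = 0.
Primal feasibility: A x = b.

This gives the KKT block system:
  [ Q   A^T ] [ x     ]   [-c ]
  [ A    0  ] [ lambda ] = [ b ]

Solving the linear system:
  x*      = (1.4783, -1.5217)
  lambda* = (-7.1087)
  f(x*)   = 25.8696

x* = (1.4783, -1.5217), lambda* = (-7.1087)


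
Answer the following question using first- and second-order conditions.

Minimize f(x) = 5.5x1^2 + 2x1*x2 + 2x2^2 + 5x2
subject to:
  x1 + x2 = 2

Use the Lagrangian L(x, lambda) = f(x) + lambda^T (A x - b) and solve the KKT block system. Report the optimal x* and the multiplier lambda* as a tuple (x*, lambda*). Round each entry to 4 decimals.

Form the Lagrangian:
  L(x, lambda) = (1/2) x^T Q x + c^T x + lambda^T (A x - b)
Stationarity (grad_x L = 0): Q x + c + A^T lambda = 0.
Primal feasibility: A x = b.

This gives the KKT block system:
  [ Q   A^T ] [ x     ]   [-c ]
  [ A    0  ] [ lambda ] = [ b ]

Solving the linear system:
  x*      = (0.8182, 1.1818)
  lambda* = (-11.3636)
  f(x*)   = 14.3182

x* = (0.8182, 1.1818), lambda* = (-11.3636)


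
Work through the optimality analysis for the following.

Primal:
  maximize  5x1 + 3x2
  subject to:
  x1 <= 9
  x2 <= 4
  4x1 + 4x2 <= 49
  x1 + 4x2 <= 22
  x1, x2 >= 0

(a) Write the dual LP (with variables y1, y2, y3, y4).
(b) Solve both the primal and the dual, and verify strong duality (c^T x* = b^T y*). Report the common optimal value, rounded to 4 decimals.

The standard primal-dual pair for 'max c^T x s.t. A x <= b, x >= 0' is:
  Dual:  min b^T y  s.t.  A^T y >= c,  y >= 0.

So the dual LP is:
  minimize  9y1 + 4y2 + 49y3 + 22y4
  subject to:
    y1 + 4y3 + y4 >= 5
    y2 + 4y3 + 4y4 >= 3
    y1, y2, y3, y4 >= 0

Solving the primal: x* = (9, 3.25).
  primal value c^T x* = 54.75.
Solving the dual: y* = (2, 0, 0.75, 0).
  dual value b^T y* = 54.75.
Strong duality: c^T x* = b^T y*. Confirmed.

54.75


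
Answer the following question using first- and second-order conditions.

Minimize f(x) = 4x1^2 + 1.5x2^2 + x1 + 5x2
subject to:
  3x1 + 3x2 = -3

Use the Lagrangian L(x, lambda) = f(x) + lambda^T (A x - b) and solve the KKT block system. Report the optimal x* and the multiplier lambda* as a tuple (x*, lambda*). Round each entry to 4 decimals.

Form the Lagrangian:
  L(x, lambda) = (1/2) x^T Q x + c^T x + lambda^T (A x - b)
Stationarity (grad_x L = 0): Q x + c + A^T lambda = 0.
Primal feasibility: A x = b.

This gives the KKT block system:
  [ Q   A^T ] [ x     ]   [-c ]
  [ A    0  ] [ lambda ] = [ b ]

Solving the linear system:
  x*      = (0.0909, -1.0909)
  lambda* = (-0.5758)
  f(x*)   = -3.5455

x* = (0.0909, -1.0909), lambda* = (-0.5758)


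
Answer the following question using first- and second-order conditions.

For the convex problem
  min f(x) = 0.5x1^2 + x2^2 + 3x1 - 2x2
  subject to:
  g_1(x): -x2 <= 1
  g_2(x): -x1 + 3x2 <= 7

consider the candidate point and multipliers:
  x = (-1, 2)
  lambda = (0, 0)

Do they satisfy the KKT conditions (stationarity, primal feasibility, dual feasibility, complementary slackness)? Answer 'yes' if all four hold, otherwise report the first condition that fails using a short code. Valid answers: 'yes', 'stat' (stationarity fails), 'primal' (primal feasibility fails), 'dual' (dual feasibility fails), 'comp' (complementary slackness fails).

Gradient of f: grad f(x) = Q x + c = (2, 2)
Constraint values g_i(x) = a_i^T x - b_i:
  g_1((-1, 2)) = -3
  g_2((-1, 2)) = 0
Stationarity residual: grad f(x) + sum_i lambda_i a_i = (2, 2)
  -> stationarity FAILS
Primal feasibility (all g_i <= 0): OK
Dual feasibility (all lambda_i >= 0): OK
Complementary slackness (lambda_i * g_i(x) = 0 for all i): OK

Verdict: the first failing condition is stationarity -> stat.

stat


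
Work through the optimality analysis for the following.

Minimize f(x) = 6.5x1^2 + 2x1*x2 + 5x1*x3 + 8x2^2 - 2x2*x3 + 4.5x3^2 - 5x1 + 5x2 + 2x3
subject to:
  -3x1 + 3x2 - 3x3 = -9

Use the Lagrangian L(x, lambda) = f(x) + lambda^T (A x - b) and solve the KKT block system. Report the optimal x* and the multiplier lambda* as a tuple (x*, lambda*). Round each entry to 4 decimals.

Form the Lagrangian:
  L(x, lambda) = (1/2) x^T Q x + c^T x + lambda^T (A x - b)
Stationarity (grad_x L = 0): Q x + c + A^T lambda = 0.
Primal feasibility: A x = b.

This gives the KKT block system:
  [ Q   A^T ] [ x     ]   [-c ]
  [ A    0  ] [ lambda ] = [ b ]

Solving the linear system:
  x*      = (1.5833, -1.3333, 0.0833)
  lambda* = (4.4444)
  f(x*)   = 12.7917

x* = (1.5833, -1.3333, 0.0833), lambda* = (4.4444)


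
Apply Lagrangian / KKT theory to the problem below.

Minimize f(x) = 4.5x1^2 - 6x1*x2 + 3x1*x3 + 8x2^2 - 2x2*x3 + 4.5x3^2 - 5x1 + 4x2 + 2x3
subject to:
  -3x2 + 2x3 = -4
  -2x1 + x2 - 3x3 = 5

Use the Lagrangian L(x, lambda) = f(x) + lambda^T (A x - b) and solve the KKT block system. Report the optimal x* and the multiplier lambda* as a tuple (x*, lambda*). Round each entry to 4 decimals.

Form the Lagrangian:
  L(x, lambda) = (1/2) x^T Q x + c^T x + lambda^T (A x - b)
Stationarity (grad_x L = 0): Q x + c + A^T lambda = 0.
Primal feasibility: A x = b.

This gives the KKT block system:
  [ Q   A^T ] [ x     ]   [-c ]
  [ A    0  ] [ lambda ] = [ b ]

Solving the linear system:
  x*      = (0.3508, 0.0852, -1.8722)
  lambda* = (1.0059, -3.9851)
  f(x*)   = 9.3959

x* = (0.3508, 0.0852, -1.8722), lambda* = (1.0059, -3.9851)


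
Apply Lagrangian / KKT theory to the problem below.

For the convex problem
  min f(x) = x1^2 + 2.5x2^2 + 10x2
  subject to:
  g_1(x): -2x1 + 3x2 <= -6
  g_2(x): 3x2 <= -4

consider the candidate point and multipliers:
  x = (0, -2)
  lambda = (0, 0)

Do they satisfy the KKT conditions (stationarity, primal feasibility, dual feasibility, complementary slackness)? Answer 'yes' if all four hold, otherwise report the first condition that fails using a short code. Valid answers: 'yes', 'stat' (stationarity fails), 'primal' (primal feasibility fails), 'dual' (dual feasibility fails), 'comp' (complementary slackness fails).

Gradient of f: grad f(x) = Q x + c = (0, 0)
Constraint values g_i(x) = a_i^T x - b_i:
  g_1((0, -2)) = 0
  g_2((0, -2)) = -2
Stationarity residual: grad f(x) + sum_i lambda_i a_i = (0, 0)
  -> stationarity OK
Primal feasibility (all g_i <= 0): OK
Dual feasibility (all lambda_i >= 0): OK
Complementary slackness (lambda_i * g_i(x) = 0 for all i): OK

Verdict: yes, KKT holds.

yes


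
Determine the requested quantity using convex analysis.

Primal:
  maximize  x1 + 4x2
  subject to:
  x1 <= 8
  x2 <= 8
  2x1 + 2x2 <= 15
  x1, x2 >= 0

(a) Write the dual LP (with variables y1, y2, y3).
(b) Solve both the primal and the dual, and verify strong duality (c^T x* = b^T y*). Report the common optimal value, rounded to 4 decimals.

The standard primal-dual pair for 'max c^T x s.t. A x <= b, x >= 0' is:
  Dual:  min b^T y  s.t.  A^T y >= c,  y >= 0.

So the dual LP is:
  minimize  8y1 + 8y2 + 15y3
  subject to:
    y1 + 2y3 >= 1
    y2 + 2y3 >= 4
    y1, y2, y3 >= 0

Solving the primal: x* = (0, 7.5).
  primal value c^T x* = 30.
Solving the dual: y* = (0, 0, 2).
  dual value b^T y* = 30.
Strong duality: c^T x* = b^T y*. Confirmed.

30


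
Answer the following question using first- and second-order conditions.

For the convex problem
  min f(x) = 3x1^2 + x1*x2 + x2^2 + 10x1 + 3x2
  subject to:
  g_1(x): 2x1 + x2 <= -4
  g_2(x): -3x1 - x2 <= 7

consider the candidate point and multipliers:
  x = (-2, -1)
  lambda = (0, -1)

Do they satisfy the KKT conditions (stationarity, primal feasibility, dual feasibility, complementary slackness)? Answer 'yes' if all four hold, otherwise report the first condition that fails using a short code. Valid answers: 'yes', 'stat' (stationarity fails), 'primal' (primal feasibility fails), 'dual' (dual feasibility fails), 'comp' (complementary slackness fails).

Gradient of f: grad f(x) = Q x + c = (-3, -1)
Constraint values g_i(x) = a_i^T x - b_i:
  g_1((-2, -1)) = -1
  g_2((-2, -1)) = 0
Stationarity residual: grad f(x) + sum_i lambda_i a_i = (0, 0)
  -> stationarity OK
Primal feasibility (all g_i <= 0): OK
Dual feasibility (all lambda_i >= 0): FAILS
Complementary slackness (lambda_i * g_i(x) = 0 for all i): OK

Verdict: the first failing condition is dual_feasibility -> dual.

dual


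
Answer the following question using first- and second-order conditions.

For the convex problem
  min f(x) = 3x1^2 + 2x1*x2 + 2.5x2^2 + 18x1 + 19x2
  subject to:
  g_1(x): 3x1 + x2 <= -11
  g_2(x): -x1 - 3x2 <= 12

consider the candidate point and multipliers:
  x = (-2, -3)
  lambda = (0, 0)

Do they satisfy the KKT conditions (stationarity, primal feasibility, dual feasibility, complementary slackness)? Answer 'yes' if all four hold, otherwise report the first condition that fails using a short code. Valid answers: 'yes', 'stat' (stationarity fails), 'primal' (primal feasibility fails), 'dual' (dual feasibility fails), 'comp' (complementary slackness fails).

Gradient of f: grad f(x) = Q x + c = (0, 0)
Constraint values g_i(x) = a_i^T x - b_i:
  g_1((-2, -3)) = 2
  g_2((-2, -3)) = -1
Stationarity residual: grad f(x) + sum_i lambda_i a_i = (0, 0)
  -> stationarity OK
Primal feasibility (all g_i <= 0): FAILS
Dual feasibility (all lambda_i >= 0): OK
Complementary slackness (lambda_i * g_i(x) = 0 for all i): OK

Verdict: the first failing condition is primal_feasibility -> primal.

primal


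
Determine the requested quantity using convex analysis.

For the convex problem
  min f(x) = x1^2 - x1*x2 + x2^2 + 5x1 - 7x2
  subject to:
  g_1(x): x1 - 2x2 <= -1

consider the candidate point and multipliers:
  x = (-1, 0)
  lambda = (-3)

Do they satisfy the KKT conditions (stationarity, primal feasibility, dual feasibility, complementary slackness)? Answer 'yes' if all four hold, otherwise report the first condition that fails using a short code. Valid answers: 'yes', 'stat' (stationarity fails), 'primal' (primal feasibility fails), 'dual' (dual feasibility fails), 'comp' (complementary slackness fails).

Gradient of f: grad f(x) = Q x + c = (3, -6)
Constraint values g_i(x) = a_i^T x - b_i:
  g_1((-1, 0)) = 0
Stationarity residual: grad f(x) + sum_i lambda_i a_i = (0, 0)
  -> stationarity OK
Primal feasibility (all g_i <= 0): OK
Dual feasibility (all lambda_i >= 0): FAILS
Complementary slackness (lambda_i * g_i(x) = 0 for all i): OK

Verdict: the first failing condition is dual_feasibility -> dual.

dual


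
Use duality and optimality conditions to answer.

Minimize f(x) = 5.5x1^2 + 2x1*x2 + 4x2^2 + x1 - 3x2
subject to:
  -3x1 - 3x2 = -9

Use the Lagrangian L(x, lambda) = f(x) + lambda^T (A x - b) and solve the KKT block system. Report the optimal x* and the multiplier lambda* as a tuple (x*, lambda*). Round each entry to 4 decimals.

Form the Lagrangian:
  L(x, lambda) = (1/2) x^T Q x + c^T x + lambda^T (A x - b)
Stationarity (grad_x L = 0): Q x + c + A^T lambda = 0.
Primal feasibility: A x = b.

This gives the KKT block system:
  [ Q   A^T ] [ x     ]   [-c ]
  [ A    0  ] [ lambda ] = [ b ]

Solving the linear system:
  x*      = (0.9333, 2.0667)
  lambda* = (5.1333)
  f(x*)   = 20.4667

x* = (0.9333, 2.0667), lambda* = (5.1333)


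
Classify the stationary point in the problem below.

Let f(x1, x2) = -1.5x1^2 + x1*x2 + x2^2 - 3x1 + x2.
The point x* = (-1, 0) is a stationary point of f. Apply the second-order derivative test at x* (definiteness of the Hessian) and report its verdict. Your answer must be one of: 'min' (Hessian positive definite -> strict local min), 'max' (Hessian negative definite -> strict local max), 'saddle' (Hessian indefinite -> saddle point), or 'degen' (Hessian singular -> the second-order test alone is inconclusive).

Compute the Hessian H = grad^2 f:
  H = [[-3, 1], [1, 2]]
Verify stationarity: grad f(x*) = H x* + g = (0, 0).
Eigenvalues of H: -3.1926, 2.1926.
Eigenvalues have mixed signs, so H is indefinite -> x* is a saddle point.

saddle


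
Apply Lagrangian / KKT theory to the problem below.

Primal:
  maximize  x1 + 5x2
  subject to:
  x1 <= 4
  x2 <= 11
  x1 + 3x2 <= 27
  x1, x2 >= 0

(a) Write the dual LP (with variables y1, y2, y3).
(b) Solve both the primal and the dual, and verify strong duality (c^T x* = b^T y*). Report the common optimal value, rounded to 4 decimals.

The standard primal-dual pair for 'max c^T x s.t. A x <= b, x >= 0' is:
  Dual:  min b^T y  s.t.  A^T y >= c,  y >= 0.

So the dual LP is:
  minimize  4y1 + 11y2 + 27y3
  subject to:
    y1 + y3 >= 1
    y2 + 3y3 >= 5
    y1, y2, y3 >= 0

Solving the primal: x* = (0, 9).
  primal value c^T x* = 45.
Solving the dual: y* = (0, 0, 1.6667).
  dual value b^T y* = 45.
Strong duality: c^T x* = b^T y*. Confirmed.

45


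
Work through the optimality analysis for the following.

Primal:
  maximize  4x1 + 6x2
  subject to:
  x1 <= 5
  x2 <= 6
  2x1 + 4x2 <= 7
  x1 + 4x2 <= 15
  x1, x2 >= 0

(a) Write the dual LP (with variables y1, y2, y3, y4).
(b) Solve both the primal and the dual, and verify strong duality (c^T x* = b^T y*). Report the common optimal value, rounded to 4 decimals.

The standard primal-dual pair for 'max c^T x s.t. A x <= b, x >= 0' is:
  Dual:  min b^T y  s.t.  A^T y >= c,  y >= 0.

So the dual LP is:
  minimize  5y1 + 6y2 + 7y3 + 15y4
  subject to:
    y1 + 2y3 + y4 >= 4
    y2 + 4y3 + 4y4 >= 6
    y1, y2, y3, y4 >= 0

Solving the primal: x* = (3.5, 0).
  primal value c^T x* = 14.
Solving the dual: y* = (0, 0, 2, 0).
  dual value b^T y* = 14.
Strong duality: c^T x* = b^T y*. Confirmed.

14


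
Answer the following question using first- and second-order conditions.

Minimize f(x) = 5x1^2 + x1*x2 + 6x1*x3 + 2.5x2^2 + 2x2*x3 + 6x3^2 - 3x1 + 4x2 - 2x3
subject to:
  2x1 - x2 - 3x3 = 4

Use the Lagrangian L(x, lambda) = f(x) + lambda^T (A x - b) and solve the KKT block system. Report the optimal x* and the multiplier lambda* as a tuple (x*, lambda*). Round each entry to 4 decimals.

Form the Lagrangian:
  L(x, lambda) = (1/2) x^T Q x + c^T x + lambda^T (A x - b)
Stationarity (grad_x L = 0): Q x + c + A^T lambda = 0.
Primal feasibility: A x = b.

This gives the KKT block system:
  [ Q   A^T ] [ x     ]   [-c ]
  [ A    0  ] [ lambda ] = [ b ]

Solving the linear system:
  x*      = (0.8801, -1.0559, -0.3946)
  lambda* = (-1.1888)
  f(x*)   = -0.6598

x* = (0.8801, -1.0559, -0.3946), lambda* = (-1.1888)


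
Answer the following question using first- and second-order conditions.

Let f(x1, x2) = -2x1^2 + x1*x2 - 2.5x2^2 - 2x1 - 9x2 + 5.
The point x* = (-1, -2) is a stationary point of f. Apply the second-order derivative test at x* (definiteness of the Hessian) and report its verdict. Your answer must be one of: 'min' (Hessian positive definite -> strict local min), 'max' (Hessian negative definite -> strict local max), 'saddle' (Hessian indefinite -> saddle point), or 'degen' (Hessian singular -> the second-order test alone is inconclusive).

Compute the Hessian H = grad^2 f:
  H = [[-4, 1], [1, -5]]
Verify stationarity: grad f(x*) = H x* + g = (0, 0).
Eigenvalues of H: -5.618, -3.382.
Both eigenvalues < 0, so H is negative definite -> x* is a strict local max.

max


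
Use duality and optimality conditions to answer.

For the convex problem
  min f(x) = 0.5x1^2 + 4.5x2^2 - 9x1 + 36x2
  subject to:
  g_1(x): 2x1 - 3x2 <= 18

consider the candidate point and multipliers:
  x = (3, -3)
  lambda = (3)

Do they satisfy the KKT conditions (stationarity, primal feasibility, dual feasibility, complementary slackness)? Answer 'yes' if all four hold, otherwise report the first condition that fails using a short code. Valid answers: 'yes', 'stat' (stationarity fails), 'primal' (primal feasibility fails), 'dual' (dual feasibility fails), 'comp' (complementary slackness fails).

Gradient of f: grad f(x) = Q x + c = (-6, 9)
Constraint values g_i(x) = a_i^T x - b_i:
  g_1((3, -3)) = -3
Stationarity residual: grad f(x) + sum_i lambda_i a_i = (0, 0)
  -> stationarity OK
Primal feasibility (all g_i <= 0): OK
Dual feasibility (all lambda_i >= 0): OK
Complementary slackness (lambda_i * g_i(x) = 0 for all i): FAILS

Verdict: the first failing condition is complementary_slackness -> comp.

comp


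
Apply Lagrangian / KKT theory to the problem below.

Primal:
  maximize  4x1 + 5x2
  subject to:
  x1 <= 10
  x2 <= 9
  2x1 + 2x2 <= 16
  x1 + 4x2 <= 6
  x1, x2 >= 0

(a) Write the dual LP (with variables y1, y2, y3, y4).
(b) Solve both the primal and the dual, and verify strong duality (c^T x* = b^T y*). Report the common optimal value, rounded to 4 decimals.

The standard primal-dual pair for 'max c^T x s.t. A x <= b, x >= 0' is:
  Dual:  min b^T y  s.t.  A^T y >= c,  y >= 0.

So the dual LP is:
  minimize  10y1 + 9y2 + 16y3 + 6y4
  subject to:
    y1 + 2y3 + y4 >= 4
    y2 + 2y3 + 4y4 >= 5
    y1, y2, y3, y4 >= 0

Solving the primal: x* = (6, 0).
  primal value c^T x* = 24.
Solving the dual: y* = (0, 0, 0, 4).
  dual value b^T y* = 24.
Strong duality: c^T x* = b^T y*. Confirmed.

24


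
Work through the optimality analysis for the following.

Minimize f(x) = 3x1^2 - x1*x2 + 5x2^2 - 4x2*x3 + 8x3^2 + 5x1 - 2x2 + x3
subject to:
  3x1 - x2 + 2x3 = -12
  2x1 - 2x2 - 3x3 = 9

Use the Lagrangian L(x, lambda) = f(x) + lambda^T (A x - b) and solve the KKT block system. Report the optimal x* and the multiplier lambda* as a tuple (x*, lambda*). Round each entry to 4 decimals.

Form the Lagrangian:
  L(x, lambda) = (1/2) x^T Q x + c^T x + lambda^T (A x - b)
Stationarity (grad_x L = 0): Q x + c + A^T lambda = 0.
Primal feasibility: A x = b.

This gives the KKT block system:
  [ Q   A^T ] [ x     ]   [-c ]
  [ A    0  ] [ lambda ] = [ b ]

Solving the linear system:
  x*      = (-2.5728, -2.2065, -3.2441)
  lambda* = (8.3731, -8.4446)
  f(x*)   = 82.3919

x* = (-2.5728, -2.2065, -3.2441), lambda* = (8.3731, -8.4446)


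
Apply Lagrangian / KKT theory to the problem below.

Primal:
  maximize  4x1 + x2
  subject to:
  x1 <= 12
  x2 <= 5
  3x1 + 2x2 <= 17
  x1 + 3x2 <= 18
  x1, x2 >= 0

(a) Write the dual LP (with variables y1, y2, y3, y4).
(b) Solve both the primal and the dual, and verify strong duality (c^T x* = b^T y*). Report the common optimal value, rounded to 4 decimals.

The standard primal-dual pair for 'max c^T x s.t. A x <= b, x >= 0' is:
  Dual:  min b^T y  s.t.  A^T y >= c,  y >= 0.

So the dual LP is:
  minimize  12y1 + 5y2 + 17y3 + 18y4
  subject to:
    y1 + 3y3 + y4 >= 4
    y2 + 2y3 + 3y4 >= 1
    y1, y2, y3, y4 >= 0

Solving the primal: x* = (5.6667, 0).
  primal value c^T x* = 22.6667.
Solving the dual: y* = (0, 0, 1.3333, 0).
  dual value b^T y* = 22.6667.
Strong duality: c^T x* = b^T y*. Confirmed.

22.6667


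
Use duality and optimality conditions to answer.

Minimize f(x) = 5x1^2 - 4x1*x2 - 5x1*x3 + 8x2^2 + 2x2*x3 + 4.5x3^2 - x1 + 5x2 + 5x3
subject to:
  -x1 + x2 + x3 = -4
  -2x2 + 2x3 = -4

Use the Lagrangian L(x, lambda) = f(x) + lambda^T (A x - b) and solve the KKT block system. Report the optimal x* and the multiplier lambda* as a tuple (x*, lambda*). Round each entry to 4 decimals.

Form the Lagrangian:
  L(x, lambda) = (1/2) x^T Q x + c^T x + lambda^T (A x - b)
Stationarity (grad_x L = 0): Q x + c + A^T lambda = 0.
Primal feasibility: A x = b.

This gives the KKT block system:
  [ Q   A^T ] [ x     ]   [-c ]
  [ A    0  ] [ lambda ] = [ b ]

Solving the linear system:
  x*      = (0.303, -0.8485, -2.8485)
  lambda* = (19.6667, 2.0909)
  f(x*)   = 34.1212

x* = (0.303, -0.8485, -2.8485), lambda* = (19.6667, 2.0909)


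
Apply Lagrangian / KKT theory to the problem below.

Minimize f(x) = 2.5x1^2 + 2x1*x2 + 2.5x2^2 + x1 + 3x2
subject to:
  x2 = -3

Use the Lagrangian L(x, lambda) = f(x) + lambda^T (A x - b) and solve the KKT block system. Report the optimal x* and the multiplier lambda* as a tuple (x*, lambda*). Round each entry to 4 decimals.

Form the Lagrangian:
  L(x, lambda) = (1/2) x^T Q x + c^T x + lambda^T (A x - b)
Stationarity (grad_x L = 0): Q x + c + A^T lambda = 0.
Primal feasibility: A x = b.

This gives the KKT block system:
  [ Q   A^T ] [ x     ]   [-c ]
  [ A    0  ] [ lambda ] = [ b ]

Solving the linear system:
  x*      = (1, -3)
  lambda* = (10)
  f(x*)   = 11

x* = (1, -3), lambda* = (10)


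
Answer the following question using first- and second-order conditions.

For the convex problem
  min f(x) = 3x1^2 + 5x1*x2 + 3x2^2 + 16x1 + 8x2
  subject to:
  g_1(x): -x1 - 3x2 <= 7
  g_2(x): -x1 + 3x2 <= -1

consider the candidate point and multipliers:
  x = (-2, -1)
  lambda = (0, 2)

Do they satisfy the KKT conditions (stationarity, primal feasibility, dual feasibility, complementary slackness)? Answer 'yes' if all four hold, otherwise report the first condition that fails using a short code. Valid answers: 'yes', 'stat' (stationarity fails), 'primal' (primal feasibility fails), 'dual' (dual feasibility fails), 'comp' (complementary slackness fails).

Gradient of f: grad f(x) = Q x + c = (-1, -8)
Constraint values g_i(x) = a_i^T x - b_i:
  g_1((-2, -1)) = -2
  g_2((-2, -1)) = 0
Stationarity residual: grad f(x) + sum_i lambda_i a_i = (-3, -2)
  -> stationarity FAILS
Primal feasibility (all g_i <= 0): OK
Dual feasibility (all lambda_i >= 0): OK
Complementary slackness (lambda_i * g_i(x) = 0 for all i): OK

Verdict: the first failing condition is stationarity -> stat.

stat


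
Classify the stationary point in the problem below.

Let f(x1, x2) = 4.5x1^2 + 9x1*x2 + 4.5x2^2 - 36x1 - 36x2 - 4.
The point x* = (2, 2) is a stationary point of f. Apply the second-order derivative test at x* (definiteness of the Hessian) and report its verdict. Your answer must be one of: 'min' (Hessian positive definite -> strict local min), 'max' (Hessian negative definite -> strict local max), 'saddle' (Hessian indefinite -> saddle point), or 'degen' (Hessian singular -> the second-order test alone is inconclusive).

Compute the Hessian H = grad^2 f:
  H = [[9, 9], [9, 9]]
Verify stationarity: grad f(x*) = H x* + g = (0, 0).
Eigenvalues of H: 0, 18.
H has a zero eigenvalue (singular; positive semidefinite but not definite), so H is neither positive definite, negative definite, nor indefinite. The second-order test alone is inconclusive -> degen.
(Indeed, f is constant along the null direction of H through x*, so x* is not a strict local extremum.)

degen


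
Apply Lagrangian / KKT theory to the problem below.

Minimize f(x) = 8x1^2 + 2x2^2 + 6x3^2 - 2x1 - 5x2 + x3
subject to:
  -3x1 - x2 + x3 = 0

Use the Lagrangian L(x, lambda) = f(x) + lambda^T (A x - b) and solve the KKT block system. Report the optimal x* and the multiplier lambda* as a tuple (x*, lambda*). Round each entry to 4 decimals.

Form the Lagrangian:
  L(x, lambda) = (1/2) x^T Q x + c^T x + lambda^T (A x - b)
Stationarity (grad_x L = 0): Q x + c + A^T lambda = 0.
Primal feasibility: A x = b.

This gives the KKT block system:
  [ Q   A^T ] [ x     ]   [-c ]
  [ A    0  ] [ lambda ] = [ b ]

Solving the linear system:
  x*      = (-0.2326, 0.7733, 0.0756)
  lambda* = (-1.907)
  f(x*)   = -1.6628

x* = (-0.2326, 0.7733, 0.0756), lambda* = (-1.907)


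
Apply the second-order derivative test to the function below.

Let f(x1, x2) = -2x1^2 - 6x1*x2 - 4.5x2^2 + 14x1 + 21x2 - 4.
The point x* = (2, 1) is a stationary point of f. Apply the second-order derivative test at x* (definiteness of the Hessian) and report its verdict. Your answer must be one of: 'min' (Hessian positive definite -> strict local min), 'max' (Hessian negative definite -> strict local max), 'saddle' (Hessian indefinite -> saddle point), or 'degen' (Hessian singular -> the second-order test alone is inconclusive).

Compute the Hessian H = grad^2 f:
  H = [[-4, -6], [-6, -9]]
Verify stationarity: grad f(x*) = H x* + g = (0, 0).
Eigenvalues of H: -13, 0.
H has a zero eigenvalue (singular; negative semidefinite but not definite), so H is neither positive definite, negative definite, nor indefinite. The second-order test alone is inconclusive -> degen.
(Indeed, f is constant along the null direction of H through x*, so x* is not a strict local extremum.)

degen


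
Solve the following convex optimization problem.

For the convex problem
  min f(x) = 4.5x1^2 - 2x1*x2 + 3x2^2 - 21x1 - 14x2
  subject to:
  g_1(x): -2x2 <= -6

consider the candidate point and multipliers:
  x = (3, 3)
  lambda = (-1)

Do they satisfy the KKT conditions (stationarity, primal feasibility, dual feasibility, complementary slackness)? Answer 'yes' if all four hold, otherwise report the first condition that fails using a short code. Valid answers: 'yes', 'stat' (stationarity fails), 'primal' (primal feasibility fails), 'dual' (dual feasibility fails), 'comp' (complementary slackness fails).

Gradient of f: grad f(x) = Q x + c = (0, -2)
Constraint values g_i(x) = a_i^T x - b_i:
  g_1((3, 3)) = 0
Stationarity residual: grad f(x) + sum_i lambda_i a_i = (0, 0)
  -> stationarity OK
Primal feasibility (all g_i <= 0): OK
Dual feasibility (all lambda_i >= 0): FAILS
Complementary slackness (lambda_i * g_i(x) = 0 for all i): OK

Verdict: the first failing condition is dual_feasibility -> dual.

dual


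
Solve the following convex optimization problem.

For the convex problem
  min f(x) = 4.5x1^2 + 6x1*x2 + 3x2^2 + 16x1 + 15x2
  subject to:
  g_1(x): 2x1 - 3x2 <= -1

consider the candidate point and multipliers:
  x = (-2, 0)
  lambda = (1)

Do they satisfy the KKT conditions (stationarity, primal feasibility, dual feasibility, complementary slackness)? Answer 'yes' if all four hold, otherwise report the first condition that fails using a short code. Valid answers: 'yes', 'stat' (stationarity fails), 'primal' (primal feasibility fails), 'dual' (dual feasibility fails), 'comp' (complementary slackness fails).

Gradient of f: grad f(x) = Q x + c = (-2, 3)
Constraint values g_i(x) = a_i^T x - b_i:
  g_1((-2, 0)) = -3
Stationarity residual: grad f(x) + sum_i lambda_i a_i = (0, 0)
  -> stationarity OK
Primal feasibility (all g_i <= 0): OK
Dual feasibility (all lambda_i >= 0): OK
Complementary slackness (lambda_i * g_i(x) = 0 for all i): FAILS

Verdict: the first failing condition is complementary_slackness -> comp.

comp
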